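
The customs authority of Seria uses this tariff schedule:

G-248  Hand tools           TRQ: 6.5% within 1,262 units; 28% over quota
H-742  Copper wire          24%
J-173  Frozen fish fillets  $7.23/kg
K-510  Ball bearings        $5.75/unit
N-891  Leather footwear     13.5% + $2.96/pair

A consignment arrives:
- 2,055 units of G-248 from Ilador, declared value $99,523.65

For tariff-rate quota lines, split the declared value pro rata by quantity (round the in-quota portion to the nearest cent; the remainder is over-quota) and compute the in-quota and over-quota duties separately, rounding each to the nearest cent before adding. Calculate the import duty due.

$14,726.11

Line 1 (G-248, Ilador, 2,055 units, $99,523.65):
Code G-248 is under a tariff-rate quota (threshold 1,262 units). In-quota: 1,262 units at 6.5%; over-quota: 793 units at 28%.
Pro-rata value split: in-quota = $99,523.65 × 1,262/2,055 = $61,118.66; over-quota = $99,523.65 − $61,118.66 = $38,404.99.
In-quota duty = $61,118.66 × 6.5% = $3,972.71. Over-quota duty = $38,404.99 × 28% = $10,753.40.
Line duty = $3,972.71 + $10,753.40 = $14,726.11.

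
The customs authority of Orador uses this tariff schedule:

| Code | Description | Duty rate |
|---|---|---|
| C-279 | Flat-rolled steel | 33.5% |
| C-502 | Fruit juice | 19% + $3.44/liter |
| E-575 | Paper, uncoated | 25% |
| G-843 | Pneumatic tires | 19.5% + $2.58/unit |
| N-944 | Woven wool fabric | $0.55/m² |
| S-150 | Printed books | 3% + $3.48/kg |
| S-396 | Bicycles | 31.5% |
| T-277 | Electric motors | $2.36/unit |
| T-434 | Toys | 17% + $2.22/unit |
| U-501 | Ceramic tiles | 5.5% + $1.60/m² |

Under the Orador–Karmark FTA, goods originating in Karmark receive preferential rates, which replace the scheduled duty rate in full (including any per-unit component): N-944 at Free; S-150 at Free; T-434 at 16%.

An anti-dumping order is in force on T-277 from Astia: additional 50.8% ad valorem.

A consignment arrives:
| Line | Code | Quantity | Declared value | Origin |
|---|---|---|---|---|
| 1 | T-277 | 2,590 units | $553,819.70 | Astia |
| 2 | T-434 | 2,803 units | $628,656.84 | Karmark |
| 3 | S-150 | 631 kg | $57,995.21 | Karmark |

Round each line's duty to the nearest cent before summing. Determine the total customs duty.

Line 1 (T-277, Astia, 2,590 units, $553,819.70):
Base rate for T-277 is $2.36/unit.
Additional duty on T-277 from Astia: +50.8% ad valorem. Applied ad valorem rate = 50.8%.
Duty = $553,819.70 × 50.8% + 2,590 × $2.36 = $287,452.81.
Line 2 (T-434, Karmark, 2,803 units, $628,656.84):
Base rate for T-434 is 17% + $2.22/unit.
Origin Karmark qualifies under the Orador–Karmark agreement and T-434 is covered: preferential rate 16% applies instead.
Duty = $628,656.84 × 16% = $100,585.09.
Line 3 (S-150, Karmark, 631 kg, $57,995.21):
Base rate for S-150 is 3% + $3.48/kg.
Origin Karmark qualifies under the Orador–Karmark agreement and S-150 is covered: preferential rate Free applies instead.
Duty = $57,995.21 × 0% = $0.00.
Total = $287,452.81 + $100,585.09 + $0.00 = $388,037.90.

$388,037.90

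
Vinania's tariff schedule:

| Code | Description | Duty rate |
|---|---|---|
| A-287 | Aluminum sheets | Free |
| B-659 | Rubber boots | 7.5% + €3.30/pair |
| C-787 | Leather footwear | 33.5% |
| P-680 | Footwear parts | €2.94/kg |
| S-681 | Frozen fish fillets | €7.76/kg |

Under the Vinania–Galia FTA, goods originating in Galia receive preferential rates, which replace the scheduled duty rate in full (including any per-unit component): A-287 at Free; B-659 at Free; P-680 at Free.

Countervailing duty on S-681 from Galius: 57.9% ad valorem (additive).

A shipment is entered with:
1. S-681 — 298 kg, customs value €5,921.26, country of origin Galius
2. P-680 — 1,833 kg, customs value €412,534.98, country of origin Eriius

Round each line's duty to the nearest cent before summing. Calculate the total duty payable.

€11,129.91

Line 1 (S-681, Galius, 298 kg, €5,921.26):
Base rate for S-681 is €7.76/kg.
Additional duty on S-681 from Galius: +57.9% ad valorem. Applied ad valorem rate = 57.9%.
Duty = €5,921.26 × 57.9% + 298 × €7.76 = €5,740.89.
Line 2 (P-680, Eriius, 1,833 kg, €412,534.98):
Base rate for P-680 is €2.94/kg.
P-680 has an FTA preferential rate, but origin Eriius is not Galia; base rate stands.
Duty = 1,833 × €2.94 = €5,389.02.
Total = €5,740.89 + €5,389.02 = €11,129.91.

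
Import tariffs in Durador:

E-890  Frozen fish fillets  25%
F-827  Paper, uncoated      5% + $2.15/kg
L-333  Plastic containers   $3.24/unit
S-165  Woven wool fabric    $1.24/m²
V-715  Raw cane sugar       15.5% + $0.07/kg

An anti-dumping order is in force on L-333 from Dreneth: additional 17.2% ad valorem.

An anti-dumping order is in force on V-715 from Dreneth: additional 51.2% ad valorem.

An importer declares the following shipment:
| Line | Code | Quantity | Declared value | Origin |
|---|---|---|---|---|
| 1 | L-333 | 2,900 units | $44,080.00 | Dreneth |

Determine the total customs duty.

Line 1 (L-333, Dreneth, 2,900 units, $44,080.00):
Base rate for L-333 is $3.24/unit.
Additional duty on L-333 from Dreneth: +17.2% ad valorem. Applied ad valorem rate = 17.2%.
Duty = $44,080.00 × 17.2% + 2,900 × $3.24 = $16,977.76.

$16,977.76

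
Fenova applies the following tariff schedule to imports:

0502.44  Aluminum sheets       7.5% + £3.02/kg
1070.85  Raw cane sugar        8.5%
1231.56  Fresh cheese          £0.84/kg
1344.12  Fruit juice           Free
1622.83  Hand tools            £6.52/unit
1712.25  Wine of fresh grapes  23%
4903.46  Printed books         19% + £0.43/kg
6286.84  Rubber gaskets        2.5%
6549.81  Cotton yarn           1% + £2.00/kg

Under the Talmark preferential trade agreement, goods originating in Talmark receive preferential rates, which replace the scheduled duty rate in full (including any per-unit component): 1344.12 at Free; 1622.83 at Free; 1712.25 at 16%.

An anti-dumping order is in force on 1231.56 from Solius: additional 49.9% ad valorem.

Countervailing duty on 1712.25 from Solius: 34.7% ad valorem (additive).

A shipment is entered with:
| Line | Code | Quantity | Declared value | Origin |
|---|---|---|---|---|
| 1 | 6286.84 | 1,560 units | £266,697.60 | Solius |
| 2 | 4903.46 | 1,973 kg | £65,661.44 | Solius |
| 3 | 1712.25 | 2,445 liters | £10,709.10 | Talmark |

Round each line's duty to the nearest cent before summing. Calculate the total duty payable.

Line 1 (6286.84, Solius, 1,560 units, £266,697.60):
Base rate for 6286.84 is 2.5%.
Duty = £266,697.60 × 2.5% = £6,667.44.
Line 2 (4903.46, Solius, 1,973 kg, £65,661.44):
Base rate for 4903.46 is 19% + £0.43/kg.
Duty = £65,661.44 × 19% + 1,973 × £0.43 = £13,324.06.
Line 3 (1712.25, Talmark, 2,445 liters, £10,709.10):
Base rate for 1712.25 is 23%.
Origin Talmark qualifies under the Fenova–Talmark agreement and 1712.25 is covered: preferential rate 16% applies instead.
The additional-duty order on 1712.25 targets Solius, not Talmark; it does not apply.
Duty = £10,709.10 × 16% = £1,713.46.
Total = £6,667.44 + £13,324.06 + £1,713.46 = £21,704.96.

£21,704.96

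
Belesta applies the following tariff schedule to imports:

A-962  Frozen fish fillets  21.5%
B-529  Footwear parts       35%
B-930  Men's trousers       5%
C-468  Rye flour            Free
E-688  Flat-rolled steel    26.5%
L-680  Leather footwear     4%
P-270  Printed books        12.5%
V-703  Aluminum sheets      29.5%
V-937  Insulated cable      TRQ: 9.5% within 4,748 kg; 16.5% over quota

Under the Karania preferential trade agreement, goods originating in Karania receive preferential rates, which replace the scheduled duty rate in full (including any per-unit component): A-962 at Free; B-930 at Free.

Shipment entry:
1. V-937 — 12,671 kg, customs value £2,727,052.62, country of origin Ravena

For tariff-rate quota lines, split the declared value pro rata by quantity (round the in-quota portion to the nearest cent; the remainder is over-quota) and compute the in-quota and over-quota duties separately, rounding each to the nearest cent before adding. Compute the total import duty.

£378,433.16

Line 1 (V-937, Ravena, 12,671 kg, £2,727,052.62):
Code V-937 is under a tariff-rate quota (threshold 4,748 kg). In-quota: 4,748 kg at 9.5%; over-quota: 7,923 kg at 16.5%.
Pro-rata value split: in-quota = £2,727,052.62 × 4,748/12,671 = £1,021,864.56; over-quota = £2,727,052.62 − £1,021,864.56 = £1,705,188.06.
In-quota duty = £1,021,864.56 × 9.5% = £97,077.13. Over-quota duty = £1,705,188.06 × 16.5% = £281,356.03.
Line duty = £97,077.13 + £281,356.03 = £378,433.16.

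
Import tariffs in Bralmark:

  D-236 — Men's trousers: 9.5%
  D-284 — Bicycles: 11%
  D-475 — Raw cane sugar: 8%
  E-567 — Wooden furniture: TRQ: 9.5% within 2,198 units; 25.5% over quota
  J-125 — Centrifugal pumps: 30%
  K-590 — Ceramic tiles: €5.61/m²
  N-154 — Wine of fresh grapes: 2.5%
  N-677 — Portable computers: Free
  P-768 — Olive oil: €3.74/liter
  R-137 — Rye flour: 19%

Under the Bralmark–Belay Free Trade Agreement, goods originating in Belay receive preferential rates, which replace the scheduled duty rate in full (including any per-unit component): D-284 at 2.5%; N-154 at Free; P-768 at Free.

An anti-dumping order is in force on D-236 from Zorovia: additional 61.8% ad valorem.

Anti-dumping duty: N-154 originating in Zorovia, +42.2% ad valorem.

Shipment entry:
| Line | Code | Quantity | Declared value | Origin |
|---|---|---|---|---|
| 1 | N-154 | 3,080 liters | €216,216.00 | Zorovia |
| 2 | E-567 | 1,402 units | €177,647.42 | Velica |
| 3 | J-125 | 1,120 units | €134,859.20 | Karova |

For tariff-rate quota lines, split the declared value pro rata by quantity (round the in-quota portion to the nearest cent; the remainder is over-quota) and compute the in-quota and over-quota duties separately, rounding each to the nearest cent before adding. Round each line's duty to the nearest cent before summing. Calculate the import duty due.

Line 1 (N-154, Zorovia, 3,080 liters, €216,216.00):
Base rate for N-154 is 2.5%.
N-154 has an FTA preferential rate, but origin Zorovia is not Belay; base rate stands.
Additional duty on N-154 from Zorovia: +42.2%. Applied ad valorem rate: 2.5% + 42.2% = 44.7%.
Duty = €216,216.00 × 44.7% = €96,648.55.
Line 2 (E-567, Velica, 1,402 units, €177,647.42):
Code E-567 is under a tariff-rate quota (threshold 2,198 units). Quantity 1,402 units is within the quota, so the in-quota rate 9.5% applies to the full value.
Duty = €177,647.42 × 9.5% = €16,876.50.
Line 3 (J-125, Karova, 1,120 units, €134,859.20):
Base rate for J-125 is 30%.
Duty = €134,859.20 × 30% = €40,457.76.
Total = €96,648.55 + €16,876.50 + €40,457.76 = €153,982.81.

€153,982.81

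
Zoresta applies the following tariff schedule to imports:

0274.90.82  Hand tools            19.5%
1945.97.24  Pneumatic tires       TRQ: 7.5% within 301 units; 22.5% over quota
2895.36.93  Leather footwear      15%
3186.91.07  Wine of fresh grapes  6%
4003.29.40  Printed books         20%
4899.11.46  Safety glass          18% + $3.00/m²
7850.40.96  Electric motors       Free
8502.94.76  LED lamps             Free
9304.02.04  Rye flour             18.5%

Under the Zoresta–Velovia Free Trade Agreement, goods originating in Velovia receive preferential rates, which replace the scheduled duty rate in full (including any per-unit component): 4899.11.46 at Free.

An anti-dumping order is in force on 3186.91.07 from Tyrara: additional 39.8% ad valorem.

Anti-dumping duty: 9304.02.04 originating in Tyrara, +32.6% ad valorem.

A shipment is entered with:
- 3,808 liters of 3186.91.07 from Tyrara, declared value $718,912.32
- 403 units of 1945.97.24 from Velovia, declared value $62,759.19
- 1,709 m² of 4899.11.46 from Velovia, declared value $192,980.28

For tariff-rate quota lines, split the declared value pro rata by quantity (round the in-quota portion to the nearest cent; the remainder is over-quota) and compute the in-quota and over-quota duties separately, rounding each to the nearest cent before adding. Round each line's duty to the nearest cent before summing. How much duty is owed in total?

$336,351.44

Line 1 (3186.91.07, Tyrara, 3,808 liters, $718,912.32):
Base rate for 3186.91.07 is 6%.
Additional duty on 3186.91.07 from Tyrara: +39.8%. Applied ad valorem rate: 6% + 39.8% = 45.8%.
Duty = $718,912.32 × 45.8% = $329,261.84.
Line 2 (1945.97.24, Velovia, 403 units, $62,759.19):
Code 1945.97.24 is under a tariff-rate quota (threshold 301 units). In-quota: 301 units at 7.5%; over-quota: 102 units at 22.5%.
Pro-rata value split: in-quota = $62,759.19 × 301/403 = $46,874.73; over-quota = $62,759.19 − $46,874.73 = $15,884.46.
In-quota duty = $46,874.73 × 7.5% = $3,515.60. Over-quota duty = $15,884.46 × 22.5% = $3,574.00.
Line duty = $3,515.60 + $3,574.00 = $7,089.60.
Line 3 (4899.11.46, Velovia, 1,709 m², $192,980.28):
Base rate for 4899.11.46 is 18% + $3.00/m².
Origin Velovia qualifies under the Zoresta–Velovia agreement and 4899.11.46 is covered: preferential rate Free applies instead.
Duty = $192,980.28 × 0% = $0.00.
Total = $329,261.84 + $7,089.60 + $0.00 = $336,351.44.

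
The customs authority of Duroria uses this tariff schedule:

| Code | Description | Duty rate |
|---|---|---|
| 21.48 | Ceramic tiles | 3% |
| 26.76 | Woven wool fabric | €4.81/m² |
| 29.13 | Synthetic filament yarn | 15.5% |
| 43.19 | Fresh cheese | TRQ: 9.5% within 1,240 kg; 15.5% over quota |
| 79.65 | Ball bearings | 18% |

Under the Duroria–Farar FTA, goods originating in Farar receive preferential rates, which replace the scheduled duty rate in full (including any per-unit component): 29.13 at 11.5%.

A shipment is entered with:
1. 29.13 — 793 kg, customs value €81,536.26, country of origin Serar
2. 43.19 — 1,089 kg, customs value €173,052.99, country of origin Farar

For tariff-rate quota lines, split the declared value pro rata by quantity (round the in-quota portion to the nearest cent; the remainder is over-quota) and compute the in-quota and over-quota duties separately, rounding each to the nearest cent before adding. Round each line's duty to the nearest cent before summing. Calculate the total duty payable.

Line 1 (29.13, Serar, 793 kg, €81,536.26):
Base rate for 29.13 is 15.5%.
29.13 has an FTA preferential rate, but origin Serar is not Farar; base rate stands.
Duty = €81,536.26 × 15.5% = €12,638.12.
Line 2 (43.19, Farar, 1,089 kg, €173,052.99):
Code 43.19 is under a tariff-rate quota (threshold 1,240 kg). Quantity 1,089 kg is within the quota, so the in-quota rate 9.5% applies to the full value.
Duty = €173,052.99 × 9.5% = €16,440.03.
Total = €12,638.12 + €16,440.03 = €29,078.15.

€29,078.15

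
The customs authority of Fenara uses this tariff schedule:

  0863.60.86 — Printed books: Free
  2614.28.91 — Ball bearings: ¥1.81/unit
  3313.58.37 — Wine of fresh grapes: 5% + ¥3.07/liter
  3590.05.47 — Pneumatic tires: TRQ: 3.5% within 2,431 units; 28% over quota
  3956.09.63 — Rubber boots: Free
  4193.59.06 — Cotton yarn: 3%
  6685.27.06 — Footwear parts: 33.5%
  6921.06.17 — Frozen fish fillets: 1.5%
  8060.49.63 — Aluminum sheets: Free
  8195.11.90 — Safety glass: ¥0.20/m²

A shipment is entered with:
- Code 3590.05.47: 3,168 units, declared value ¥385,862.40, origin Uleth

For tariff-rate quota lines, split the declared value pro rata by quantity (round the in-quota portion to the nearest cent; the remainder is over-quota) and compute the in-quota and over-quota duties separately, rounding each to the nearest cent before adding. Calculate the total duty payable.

Line 1 (3590.05.47, Uleth, 3,168 units, ¥385,862.40):
Code 3590.05.47 is under a tariff-rate quota (threshold 2,431 units). In-quota: 2,431 units at 3.5%; over-quota: 737 units at 28%.
Pro-rata value split: in-quota = ¥385,862.40 × 2,431/3,168 = ¥296,095.80; over-quota = ¥385,862.40 − ¥296,095.80 = ¥89,766.60.
In-quota duty = ¥296,095.80 × 3.5% = ¥10,363.35. Over-quota duty = ¥89,766.60 × 28% = ¥25,134.65.
Line duty = ¥10,363.35 + ¥25,134.65 = ¥35,498.00.

¥35,498.00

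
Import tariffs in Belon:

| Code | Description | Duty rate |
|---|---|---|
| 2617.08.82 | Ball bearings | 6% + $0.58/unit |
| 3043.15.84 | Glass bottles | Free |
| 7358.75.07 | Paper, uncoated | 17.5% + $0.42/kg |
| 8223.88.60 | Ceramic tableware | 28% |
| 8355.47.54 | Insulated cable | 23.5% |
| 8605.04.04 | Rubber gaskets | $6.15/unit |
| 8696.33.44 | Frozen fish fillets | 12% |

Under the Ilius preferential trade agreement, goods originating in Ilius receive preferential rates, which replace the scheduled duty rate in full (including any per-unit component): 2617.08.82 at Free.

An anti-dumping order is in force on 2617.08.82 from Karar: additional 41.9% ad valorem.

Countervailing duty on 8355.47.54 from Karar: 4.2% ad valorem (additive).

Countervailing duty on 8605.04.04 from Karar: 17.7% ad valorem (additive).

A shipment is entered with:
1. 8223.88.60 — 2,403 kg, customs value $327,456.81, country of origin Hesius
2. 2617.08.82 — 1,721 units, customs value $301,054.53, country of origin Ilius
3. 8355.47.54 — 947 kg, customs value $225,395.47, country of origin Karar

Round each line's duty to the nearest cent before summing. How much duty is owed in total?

$154,122.46

Line 1 (8223.88.60, Hesius, 2,403 kg, $327,456.81):
Base rate for 8223.88.60 is 28%.
Duty = $327,456.81 × 28% = $91,687.91.
Line 2 (2617.08.82, Ilius, 1,721 units, $301,054.53):
Base rate for 2617.08.82 is 6% + $0.58/unit.
Origin Ilius qualifies under the Belon–Ilius agreement and 2617.08.82 is covered: preferential rate Free applies instead.
The additional-duty order on 2617.08.82 targets Karar, not Ilius; it does not apply.
Duty = $301,054.53 × 0% = $0.00.
Line 3 (8355.47.54, Karar, 947 kg, $225,395.47):
Base rate for 8355.47.54 is 23.5%.
Additional duty on 8355.47.54 from Karar: +4.2%. Applied ad valorem rate: 23.5% + 4.2% = 27.7%.
Duty = $225,395.47 × 27.7% = $62,434.55.
Total = $91,687.91 + $0.00 + $62,434.55 = $154,122.46.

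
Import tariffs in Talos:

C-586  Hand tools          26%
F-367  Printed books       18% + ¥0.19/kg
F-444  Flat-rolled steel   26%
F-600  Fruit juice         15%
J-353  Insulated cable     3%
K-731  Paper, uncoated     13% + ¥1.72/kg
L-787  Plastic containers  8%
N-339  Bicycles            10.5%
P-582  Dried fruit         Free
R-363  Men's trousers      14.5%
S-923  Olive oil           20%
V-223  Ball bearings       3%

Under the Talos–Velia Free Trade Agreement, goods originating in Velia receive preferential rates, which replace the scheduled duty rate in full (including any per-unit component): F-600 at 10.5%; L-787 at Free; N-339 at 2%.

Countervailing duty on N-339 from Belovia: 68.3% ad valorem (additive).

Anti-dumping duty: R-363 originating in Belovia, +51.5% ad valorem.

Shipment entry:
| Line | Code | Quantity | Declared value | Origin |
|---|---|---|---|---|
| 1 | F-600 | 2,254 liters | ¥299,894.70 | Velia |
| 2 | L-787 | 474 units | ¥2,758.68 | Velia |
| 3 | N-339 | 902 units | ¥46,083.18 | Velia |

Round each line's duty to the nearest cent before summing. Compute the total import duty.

Line 1 (F-600, Velia, 2,254 liters, ¥299,894.70):
Base rate for F-600 is 15%.
Origin Velia qualifies under the Talos–Velia agreement and F-600 is covered: preferential rate 10.5% applies instead.
Duty = ¥299,894.70 × 10.5% = ¥31,488.94.
Line 2 (L-787, Velia, 474 units, ¥2,758.68):
Base rate for L-787 is 8%.
Origin Velia qualifies under the Talos–Velia agreement and L-787 is covered: preferential rate Free applies instead.
Duty = ¥2,758.68 × 0% = ¥0.00.
Line 3 (N-339, Velia, 902 units, ¥46,083.18):
Base rate for N-339 is 10.5%.
Origin Velia qualifies under the Talos–Velia agreement and N-339 is covered: preferential rate 2% applies instead.
The additional-duty order on N-339 targets Belovia, not Velia; it does not apply.
Duty = ¥46,083.18 × 2% = ¥921.66.
Total = ¥31,488.94 + ¥0.00 + ¥921.66 = ¥32,410.60.

¥32,410.60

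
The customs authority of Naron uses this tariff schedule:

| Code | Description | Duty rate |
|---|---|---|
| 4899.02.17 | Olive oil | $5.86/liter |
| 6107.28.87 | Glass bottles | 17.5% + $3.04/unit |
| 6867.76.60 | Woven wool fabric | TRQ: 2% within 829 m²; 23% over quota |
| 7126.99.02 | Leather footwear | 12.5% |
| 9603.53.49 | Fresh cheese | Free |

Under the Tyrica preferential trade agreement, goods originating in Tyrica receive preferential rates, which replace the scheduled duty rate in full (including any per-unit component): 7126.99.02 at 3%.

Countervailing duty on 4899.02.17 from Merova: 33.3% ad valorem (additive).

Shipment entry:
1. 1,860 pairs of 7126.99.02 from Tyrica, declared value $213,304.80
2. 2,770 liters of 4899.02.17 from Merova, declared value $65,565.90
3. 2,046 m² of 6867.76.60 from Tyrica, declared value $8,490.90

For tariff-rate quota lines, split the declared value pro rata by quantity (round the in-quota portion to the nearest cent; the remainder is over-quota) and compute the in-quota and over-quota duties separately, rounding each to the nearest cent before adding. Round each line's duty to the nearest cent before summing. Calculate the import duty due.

$45,695.22

Line 1 (7126.99.02, Tyrica, 1,860 pairs, $213,304.80):
Base rate for 7126.99.02 is 12.5%.
Origin Tyrica qualifies under the Naron–Tyrica agreement and 7126.99.02 is covered: preferential rate 3% applies instead.
Duty = $213,304.80 × 3% = $6,399.14.
Line 2 (4899.02.17, Merova, 2,770 liters, $65,565.90):
Base rate for 4899.02.17 is $5.86/liter.
Additional duty on 4899.02.17 from Merova: +33.3% ad valorem. Applied ad valorem rate = 33.3%.
Duty = $65,565.90 × 33.3% + 2,770 × $5.86 = $38,065.64.
Line 3 (6867.76.60, Tyrica, 2,046 m², $8,490.90):
Code 6867.76.60 is under a tariff-rate quota (threshold 829 m²). In-quota: 829 m² at 2%; over-quota: 1,217 m² at 23%.
Pro-rata value split: in-quota = $8,490.90 × 829/2,046 = $3,440.35; over-quota = $8,490.90 − $3,440.35 = $5,050.55.
In-quota duty = $3,440.35 × 2% = $68.81. Over-quota duty = $5,050.55 × 23% = $1,161.63.
Line duty = $68.81 + $1,161.63 = $1,230.44.
Total = $6,399.14 + $38,065.64 + $1,230.44 = $45,695.22.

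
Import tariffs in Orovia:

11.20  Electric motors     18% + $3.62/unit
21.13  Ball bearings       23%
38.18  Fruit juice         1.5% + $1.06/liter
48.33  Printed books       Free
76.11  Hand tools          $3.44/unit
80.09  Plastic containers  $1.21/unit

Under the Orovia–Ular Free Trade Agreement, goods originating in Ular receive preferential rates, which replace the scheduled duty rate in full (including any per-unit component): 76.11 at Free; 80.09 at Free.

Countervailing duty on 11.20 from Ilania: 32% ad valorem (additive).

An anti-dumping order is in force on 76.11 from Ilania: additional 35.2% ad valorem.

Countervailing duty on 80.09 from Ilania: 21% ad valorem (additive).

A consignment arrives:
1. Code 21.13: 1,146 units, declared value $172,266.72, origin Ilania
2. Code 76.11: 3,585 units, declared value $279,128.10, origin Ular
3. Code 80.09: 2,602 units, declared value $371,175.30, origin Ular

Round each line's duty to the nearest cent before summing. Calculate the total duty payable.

Line 1 (21.13, Ilania, 1,146 units, $172,266.72):
Base rate for 21.13 is 23%.
Duty = $172,266.72 × 23% = $39,621.35.
Line 2 (76.11, Ular, 3,585 units, $279,128.10):
Base rate for 76.11 is $3.44/unit.
Origin Ular qualifies under the Orovia–Ular agreement and 76.11 is covered: preferential rate Free applies instead.
The additional-duty order on 76.11 targets Ilania, not Ular; it does not apply.
Duty = $279,128.10 × 0% = $0.00.
Line 3 (80.09, Ular, 2,602 units, $371,175.30):
Base rate for 80.09 is $1.21/unit.
Origin Ular qualifies under the Orovia–Ular agreement and 80.09 is covered: preferential rate Free applies instead.
The additional-duty order on 80.09 targets Ilania, not Ular; it does not apply.
Duty = $371,175.30 × 0% = $0.00.
Total = $39,621.35 + $0.00 + $0.00 = $39,621.35.

$39,621.35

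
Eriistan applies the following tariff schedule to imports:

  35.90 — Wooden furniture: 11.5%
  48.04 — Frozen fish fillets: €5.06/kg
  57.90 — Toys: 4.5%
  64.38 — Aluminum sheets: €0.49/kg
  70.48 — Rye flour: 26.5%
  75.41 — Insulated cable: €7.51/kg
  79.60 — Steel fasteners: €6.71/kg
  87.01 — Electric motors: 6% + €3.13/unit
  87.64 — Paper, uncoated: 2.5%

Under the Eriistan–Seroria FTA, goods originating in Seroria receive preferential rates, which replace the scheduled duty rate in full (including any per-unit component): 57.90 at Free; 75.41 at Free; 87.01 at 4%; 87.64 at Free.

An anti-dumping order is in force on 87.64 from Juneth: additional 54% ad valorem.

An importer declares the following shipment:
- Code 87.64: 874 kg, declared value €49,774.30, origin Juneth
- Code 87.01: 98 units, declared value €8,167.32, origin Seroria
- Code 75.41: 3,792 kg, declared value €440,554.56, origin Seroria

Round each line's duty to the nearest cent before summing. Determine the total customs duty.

€28,449.17

Line 1 (87.64, Juneth, 874 kg, €49,774.30):
Base rate for 87.64 is 2.5%.
87.64 has an FTA preferential rate, but origin Juneth is not Seroria; base rate stands.
Additional duty on 87.64 from Juneth: +54%. Applied ad valorem rate: 2.5% + 54% = 56.5%.
Duty = €49,774.30 × 56.5% = €28,122.48.
Line 2 (87.01, Seroria, 98 units, €8,167.32):
Base rate for 87.01 is 6% + €3.13/unit.
Origin Seroria qualifies under the Eriistan–Seroria agreement and 87.01 is covered: preferential rate 4% applies instead.
Duty = €8,167.32 × 4% = €326.69.
Line 3 (75.41, Seroria, 3,792 kg, €440,554.56):
Base rate for 75.41 is €7.51/kg.
Origin Seroria qualifies under the Eriistan–Seroria agreement and 75.41 is covered: preferential rate Free applies instead.
Duty = €440,554.56 × 0% = €0.00.
Total = €28,122.48 + €326.69 + €0.00 = €28,449.17.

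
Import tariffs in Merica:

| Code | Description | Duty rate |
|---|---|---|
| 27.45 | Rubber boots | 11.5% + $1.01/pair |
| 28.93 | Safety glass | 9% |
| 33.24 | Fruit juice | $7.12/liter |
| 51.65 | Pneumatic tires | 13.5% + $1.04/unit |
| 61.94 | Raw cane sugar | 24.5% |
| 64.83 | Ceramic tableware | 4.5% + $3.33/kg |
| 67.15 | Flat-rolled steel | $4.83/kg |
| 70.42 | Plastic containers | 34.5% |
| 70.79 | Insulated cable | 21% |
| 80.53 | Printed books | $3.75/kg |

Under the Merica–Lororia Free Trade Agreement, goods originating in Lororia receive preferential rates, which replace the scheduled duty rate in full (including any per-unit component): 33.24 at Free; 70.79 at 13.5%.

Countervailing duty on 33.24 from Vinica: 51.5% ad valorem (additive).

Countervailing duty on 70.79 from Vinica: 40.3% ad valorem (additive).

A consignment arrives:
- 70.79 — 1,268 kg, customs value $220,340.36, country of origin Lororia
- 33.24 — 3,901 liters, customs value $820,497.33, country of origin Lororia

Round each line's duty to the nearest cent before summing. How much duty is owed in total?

$29,745.95

Line 1 (70.79, Lororia, 1,268 kg, $220,340.36):
Base rate for 70.79 is 21%.
Origin Lororia qualifies under the Merica–Lororia agreement and 70.79 is covered: preferential rate 13.5% applies instead.
The additional-duty order on 70.79 targets Vinica, not Lororia; it does not apply.
Duty = $220,340.36 × 13.5% = $29,745.95.
Line 2 (33.24, Lororia, 3,901 liters, $820,497.33):
Base rate for 33.24 is $7.12/liter.
Origin Lororia qualifies under the Merica–Lororia agreement and 33.24 is covered: preferential rate Free applies instead.
The additional-duty order on 33.24 targets Vinica, not Lororia; it does not apply.
Duty = $820,497.33 × 0% = $0.00.
Total = $29,745.95 + $0.00 = $29,745.95.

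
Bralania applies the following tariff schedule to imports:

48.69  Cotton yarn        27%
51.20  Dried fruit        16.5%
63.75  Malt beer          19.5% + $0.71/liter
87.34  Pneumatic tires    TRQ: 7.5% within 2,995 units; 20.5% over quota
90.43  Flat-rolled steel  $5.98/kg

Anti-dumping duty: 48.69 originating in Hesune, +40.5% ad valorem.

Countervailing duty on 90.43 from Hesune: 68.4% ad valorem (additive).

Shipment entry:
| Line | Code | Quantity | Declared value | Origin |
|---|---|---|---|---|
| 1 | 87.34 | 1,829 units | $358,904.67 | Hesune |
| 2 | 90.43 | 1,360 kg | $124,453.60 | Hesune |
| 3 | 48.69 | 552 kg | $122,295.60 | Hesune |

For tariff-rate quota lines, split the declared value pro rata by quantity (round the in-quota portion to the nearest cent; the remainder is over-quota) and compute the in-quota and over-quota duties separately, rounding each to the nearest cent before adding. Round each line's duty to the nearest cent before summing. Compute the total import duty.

$202,726.44

Line 1 (87.34, Hesune, 1,829 units, $358,904.67):
Code 87.34 is under a tariff-rate quota (threshold 2,995 units). Quantity 1,829 units is within the quota, so the in-quota rate 7.5% applies to the full value.
Duty = $358,904.67 × 7.5% = $26,917.85.
Line 2 (90.43, Hesune, 1,360 kg, $124,453.60):
Base rate for 90.43 is $5.98/kg.
Additional duty on 90.43 from Hesune: +68.4% ad valorem. Applied ad valorem rate = 68.4%.
Duty = $124,453.60 × 68.4% + 1,360 × $5.98 = $93,259.06.
Line 3 (48.69, Hesune, 552 kg, $122,295.60):
Base rate for 48.69 is 27%.
Additional duty on 48.69 from Hesune: +40.5%. Applied ad valorem rate: 27% + 40.5% = 67.5%.
Duty = $122,295.60 × 67.5% = $82,549.53.
Total = $26,917.85 + $93,259.06 + $82,549.53 = $202,726.44.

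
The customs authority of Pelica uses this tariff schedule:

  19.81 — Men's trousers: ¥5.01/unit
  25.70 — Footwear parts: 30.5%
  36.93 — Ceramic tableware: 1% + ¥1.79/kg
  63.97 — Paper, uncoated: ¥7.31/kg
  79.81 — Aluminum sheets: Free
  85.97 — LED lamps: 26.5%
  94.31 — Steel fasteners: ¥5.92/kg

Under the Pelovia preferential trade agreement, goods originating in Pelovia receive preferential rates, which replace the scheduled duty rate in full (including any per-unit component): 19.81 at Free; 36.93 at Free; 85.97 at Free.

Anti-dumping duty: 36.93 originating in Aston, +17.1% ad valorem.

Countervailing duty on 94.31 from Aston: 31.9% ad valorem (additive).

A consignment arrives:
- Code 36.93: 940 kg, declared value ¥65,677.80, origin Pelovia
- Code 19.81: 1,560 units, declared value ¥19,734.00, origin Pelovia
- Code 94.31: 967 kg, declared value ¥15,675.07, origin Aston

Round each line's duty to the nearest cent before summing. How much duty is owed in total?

¥10,724.99

Line 1 (36.93, Pelovia, 940 kg, ¥65,677.80):
Base rate for 36.93 is 1% + ¥1.79/kg.
Origin Pelovia qualifies under the Pelica–Pelovia agreement and 36.93 is covered: preferential rate Free applies instead.
The additional-duty order on 36.93 targets Aston, not Pelovia; it does not apply.
Duty = ¥65,677.80 × 0% = ¥0.00.
Line 2 (19.81, Pelovia, 1,560 units, ¥19,734.00):
Base rate for 19.81 is ¥5.01/unit.
Origin Pelovia qualifies under the Pelica–Pelovia agreement and 19.81 is covered: preferential rate Free applies instead.
Duty = ¥19,734.00 × 0% = ¥0.00.
Line 3 (94.31, Aston, 967 kg, ¥15,675.07):
Base rate for 94.31 is ¥5.92/kg.
Additional duty on 94.31 from Aston: +31.9% ad valorem. Applied ad valorem rate = 31.9%.
Duty = ¥15,675.07 × 31.9% + 967 × ¥5.92 = ¥10,724.99.
Total = ¥0.00 + ¥0.00 + ¥10,724.99 = ¥10,724.99.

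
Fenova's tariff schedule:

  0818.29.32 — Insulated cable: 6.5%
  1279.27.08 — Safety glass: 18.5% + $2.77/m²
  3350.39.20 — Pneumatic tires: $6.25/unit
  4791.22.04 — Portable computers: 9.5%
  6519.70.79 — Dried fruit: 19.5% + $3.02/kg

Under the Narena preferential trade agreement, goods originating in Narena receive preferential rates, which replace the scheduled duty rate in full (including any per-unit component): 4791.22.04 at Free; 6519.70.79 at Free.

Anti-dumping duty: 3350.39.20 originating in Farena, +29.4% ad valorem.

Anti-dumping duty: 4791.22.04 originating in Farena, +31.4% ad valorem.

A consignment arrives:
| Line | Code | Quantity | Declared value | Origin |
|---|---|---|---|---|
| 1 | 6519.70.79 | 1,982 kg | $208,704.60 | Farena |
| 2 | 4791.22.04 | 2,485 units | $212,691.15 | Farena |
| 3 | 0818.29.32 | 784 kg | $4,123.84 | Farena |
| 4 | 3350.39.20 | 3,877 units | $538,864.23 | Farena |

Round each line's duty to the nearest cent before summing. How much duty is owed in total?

Line 1 (6519.70.79, Farena, 1,982 kg, $208,704.60):
Base rate for 6519.70.79 is 19.5% + $3.02/kg.
6519.70.79 has an FTA preferential rate, but origin Farena is not Narena; base rate stands.
Duty = $208,704.60 × 19.5% + 1,982 × $3.02 = $46,683.04.
Line 2 (4791.22.04, Farena, 2,485 units, $212,691.15):
Base rate for 4791.22.04 is 9.5%.
4791.22.04 has an FTA preferential rate, but origin Farena is not Narena; base rate stands.
Additional duty on 4791.22.04 from Farena: +31.4%. Applied ad valorem rate: 9.5% + 31.4% = 40.9%.
Duty = $212,691.15 × 40.9% = $86,990.68.
Line 3 (0818.29.32, Farena, 784 kg, $4,123.84):
Base rate for 0818.29.32 is 6.5%.
Duty = $4,123.84 × 6.5% = $268.05.
Line 4 (3350.39.20, Farena, 3,877 units, $538,864.23):
Base rate for 3350.39.20 is $6.25/unit.
Additional duty on 3350.39.20 from Farena: +29.4% ad valorem. Applied ad valorem rate = 29.4%.
Duty = $538,864.23 × 29.4% + 3,877 × $6.25 = $182,657.33.
Total = $46,683.04 + $86,990.68 + $268.05 + $182,657.33 = $316,599.10.

$316,599.10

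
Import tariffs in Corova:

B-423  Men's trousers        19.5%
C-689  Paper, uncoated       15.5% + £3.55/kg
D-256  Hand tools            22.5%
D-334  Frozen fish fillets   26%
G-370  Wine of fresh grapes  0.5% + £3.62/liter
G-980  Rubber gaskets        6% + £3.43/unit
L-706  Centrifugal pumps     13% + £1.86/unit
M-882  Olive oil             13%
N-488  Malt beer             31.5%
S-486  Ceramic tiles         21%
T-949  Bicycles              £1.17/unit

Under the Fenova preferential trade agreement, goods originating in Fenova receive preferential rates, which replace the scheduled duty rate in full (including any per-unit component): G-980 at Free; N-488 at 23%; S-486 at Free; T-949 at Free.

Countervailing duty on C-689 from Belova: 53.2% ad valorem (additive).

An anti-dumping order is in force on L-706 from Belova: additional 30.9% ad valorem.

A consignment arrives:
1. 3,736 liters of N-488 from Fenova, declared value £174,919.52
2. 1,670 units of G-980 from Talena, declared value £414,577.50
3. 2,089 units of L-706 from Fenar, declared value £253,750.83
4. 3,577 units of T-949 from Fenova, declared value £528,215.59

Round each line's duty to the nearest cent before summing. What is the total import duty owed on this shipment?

Line 1 (N-488, Fenova, 3,736 liters, £174,919.52):
Base rate for N-488 is 31.5%.
Origin Fenova qualifies under the Corova–Fenova agreement and N-488 is covered: preferential rate 23% applies instead.
Duty = £174,919.52 × 23% = £40,231.49.
Line 2 (G-980, Talena, 1,670 units, £414,577.50):
Base rate for G-980 is 6% + £3.43/unit.
G-980 has an FTA preferential rate, but origin Talena is not Fenova; base rate stands.
Duty = £414,577.50 × 6% + 1,670 × £3.43 = £30,602.75.
Line 3 (L-706, Fenar, 2,089 units, £253,750.83):
Base rate for L-706 is 13% + £1.86/unit.
The additional-duty order on L-706 targets Belova, not Fenar; it does not apply.
Duty = £253,750.83 × 13% + 2,089 × £1.86 = £36,873.15.
Line 4 (T-949, Fenova, 3,577 units, £528,215.59):
Base rate for T-949 is £1.17/unit.
Origin Fenova qualifies under the Corova–Fenova agreement and T-949 is covered: preferential rate Free applies instead.
Duty = £528,215.59 × 0% = £0.00.
Total = £40,231.49 + £30,602.75 + £36,873.15 + £0.00 = £107,707.39.

£107,707.39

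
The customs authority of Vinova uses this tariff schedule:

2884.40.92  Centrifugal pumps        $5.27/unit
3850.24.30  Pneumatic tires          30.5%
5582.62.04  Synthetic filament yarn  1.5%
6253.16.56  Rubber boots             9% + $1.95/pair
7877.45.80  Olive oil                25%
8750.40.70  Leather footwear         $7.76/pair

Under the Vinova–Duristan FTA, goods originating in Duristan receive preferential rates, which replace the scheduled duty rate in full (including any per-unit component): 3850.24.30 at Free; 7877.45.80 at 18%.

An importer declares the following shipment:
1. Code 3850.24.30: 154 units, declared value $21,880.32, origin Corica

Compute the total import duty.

$6,673.50

Line 1 (3850.24.30, Corica, 154 units, $21,880.32):
Base rate for 3850.24.30 is 30.5%.
3850.24.30 has an FTA preferential rate, but origin Corica is not Duristan; base rate stands.
Duty = $21,880.32 × 30.5% = $6,673.50.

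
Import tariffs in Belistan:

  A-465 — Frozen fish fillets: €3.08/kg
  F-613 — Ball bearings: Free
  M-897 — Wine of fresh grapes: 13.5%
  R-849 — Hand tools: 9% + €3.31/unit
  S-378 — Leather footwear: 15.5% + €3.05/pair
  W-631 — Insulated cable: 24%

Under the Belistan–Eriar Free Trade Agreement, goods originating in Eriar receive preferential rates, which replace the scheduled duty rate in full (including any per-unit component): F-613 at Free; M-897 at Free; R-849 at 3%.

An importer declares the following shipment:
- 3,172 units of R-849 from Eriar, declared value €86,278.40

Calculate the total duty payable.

€2,588.35

Line 1 (R-849, Eriar, 3,172 units, €86,278.40):
Base rate for R-849 is 9% + €3.31/unit.
Origin Eriar qualifies under the Belistan–Eriar agreement and R-849 is covered: preferential rate 3% applies instead.
Duty = €86,278.40 × 3% = €2,588.35.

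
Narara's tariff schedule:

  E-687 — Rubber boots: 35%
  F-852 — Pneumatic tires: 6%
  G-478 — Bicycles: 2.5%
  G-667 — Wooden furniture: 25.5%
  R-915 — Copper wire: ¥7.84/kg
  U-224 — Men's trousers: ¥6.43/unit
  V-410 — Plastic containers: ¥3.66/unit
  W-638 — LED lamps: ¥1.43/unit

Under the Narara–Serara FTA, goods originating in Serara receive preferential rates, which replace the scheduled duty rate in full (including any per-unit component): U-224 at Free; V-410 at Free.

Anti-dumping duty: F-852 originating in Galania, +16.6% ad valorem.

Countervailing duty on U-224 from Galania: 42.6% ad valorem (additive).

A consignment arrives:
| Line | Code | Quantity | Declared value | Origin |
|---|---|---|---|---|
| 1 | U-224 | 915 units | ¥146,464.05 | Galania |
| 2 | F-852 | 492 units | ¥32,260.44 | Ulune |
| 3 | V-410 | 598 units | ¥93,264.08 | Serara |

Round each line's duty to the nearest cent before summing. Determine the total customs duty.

Line 1 (U-224, Galania, 915 units, ¥146,464.05):
Base rate for U-224 is ¥6.43/unit.
U-224 has an FTA preferential rate, but origin Galania is not Serara; base rate stands.
Additional duty on U-224 from Galania: +42.6% ad valorem. Applied ad valorem rate = 42.6%.
Duty = ¥146,464.05 × 42.6% + 915 × ¥6.43 = ¥68,277.14.
Line 2 (F-852, Ulune, 492 units, ¥32,260.44):
Base rate for F-852 is 6%.
The additional-duty order on F-852 targets Galania, not Ulune; it does not apply.
Duty = ¥32,260.44 × 6% = ¥1,935.63.
Line 3 (V-410, Serara, 598 units, ¥93,264.08):
Base rate for V-410 is ¥3.66/unit.
Origin Serara qualifies under the Narara–Serara agreement and V-410 is covered: preferential rate Free applies instead.
Duty = ¥93,264.08 × 0% = ¥0.00.
Total = ¥68,277.14 + ¥1,935.63 + ¥0.00 = ¥70,212.77.

¥70,212.77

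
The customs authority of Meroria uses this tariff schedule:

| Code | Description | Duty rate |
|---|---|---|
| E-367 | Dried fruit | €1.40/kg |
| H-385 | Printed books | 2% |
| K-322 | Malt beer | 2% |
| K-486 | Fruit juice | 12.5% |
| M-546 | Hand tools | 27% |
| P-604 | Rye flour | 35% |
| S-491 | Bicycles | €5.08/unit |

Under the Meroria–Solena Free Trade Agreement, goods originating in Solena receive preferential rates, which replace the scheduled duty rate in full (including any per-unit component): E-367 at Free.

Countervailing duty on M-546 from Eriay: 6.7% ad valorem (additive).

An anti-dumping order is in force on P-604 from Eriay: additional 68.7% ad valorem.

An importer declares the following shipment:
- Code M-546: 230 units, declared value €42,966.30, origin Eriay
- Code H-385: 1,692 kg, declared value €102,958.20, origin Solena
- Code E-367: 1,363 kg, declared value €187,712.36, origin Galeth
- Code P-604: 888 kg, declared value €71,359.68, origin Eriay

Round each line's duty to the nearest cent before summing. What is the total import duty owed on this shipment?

Line 1 (M-546, Eriay, 230 units, €42,966.30):
Base rate for M-546 is 27%.
Additional duty on M-546 from Eriay: +6.7%. Applied ad valorem rate: 27% + 6.7% = 33.7%.
Duty = €42,966.30 × 33.7% = €14,479.64.
Line 2 (H-385, Solena, 1,692 kg, €102,958.20):
Base rate for H-385 is 2%.
Origin Solena is the FTA partner but H-385 is not on the preference list; base rate stands.
Duty = €102,958.20 × 2% = €2,059.16.
Line 3 (E-367, Galeth, 1,363 kg, €187,712.36):
Base rate for E-367 is €1.40/kg.
E-367 has an FTA preferential rate, but origin Galeth is not Solena; base rate stands.
Duty = 1,363 × €1.40 = €1,908.20.
Line 4 (P-604, Eriay, 888 kg, €71,359.68):
Base rate for P-604 is 35%.
Additional duty on P-604 from Eriay: +68.7%. Applied ad valorem rate: 35% + 68.7% = 103.7%.
Duty = €71,359.68 × 103.7% = €73,999.99.
Total = €14,479.64 + €2,059.16 + €1,908.20 + €73,999.99 = €92,446.99.

€92,446.99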